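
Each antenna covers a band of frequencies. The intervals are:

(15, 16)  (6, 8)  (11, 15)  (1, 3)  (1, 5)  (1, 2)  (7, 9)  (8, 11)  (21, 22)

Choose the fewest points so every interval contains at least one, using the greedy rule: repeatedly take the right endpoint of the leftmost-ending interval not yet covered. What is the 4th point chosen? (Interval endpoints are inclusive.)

22

Sort by right endpoint; whenever an interval is uncovered, place a point at its right end.
Sorted: [1,2] [1,3] [1,5] [6,8] [7,9] [8,11] [11,15] [15,16] [21,22]
{[1,2],[1,3],[1,5]} hit by 2; {[6,8],[7,9],[8,11]} hit by 8; {[11,15],[15,16]} hit by 15; {[21,22]} hit by 22.
Points: 2, 8, 15, 22 (4 total).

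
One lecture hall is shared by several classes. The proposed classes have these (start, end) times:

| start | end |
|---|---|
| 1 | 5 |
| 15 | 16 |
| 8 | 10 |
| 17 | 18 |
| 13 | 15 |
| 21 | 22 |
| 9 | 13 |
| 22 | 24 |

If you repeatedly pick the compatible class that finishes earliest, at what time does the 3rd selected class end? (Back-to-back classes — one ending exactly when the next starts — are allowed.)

15

By end time: (1,5), (8,10), (9,13), (13,15), (15,16), (17,18), (21,22), (22,24).
Pick (1,5); next start ≥ 5 → (8,10); next start ≥ 10 → (13,15); next start ≥ 15 → (15,16); next start ≥ 16 → (17,18); next start ≥ 18 → (21,22); next start ≥ 22 → (22,24).
Selected: (1,5) (8,10) (13,15) (15,16) (17,18) (21,22) (22,24)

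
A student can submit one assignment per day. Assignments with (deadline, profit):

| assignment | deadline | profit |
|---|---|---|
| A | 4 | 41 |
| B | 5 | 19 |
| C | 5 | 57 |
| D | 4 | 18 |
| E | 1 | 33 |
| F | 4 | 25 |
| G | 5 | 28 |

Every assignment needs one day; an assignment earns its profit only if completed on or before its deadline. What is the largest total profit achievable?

Sort by profit descending; place each in the latest free slot ≤ its deadline.
By profit: C(d5,57), A(d4,41), E(d1,33), G(d5,28), F(d4,25), B(d5,19), D(d4,18)
C→slot 5; A→slot 4; E→slot 1; G→slot 3; F→slot 2; B skipped; D skipped.
Profit = 33 + 25 + 28 + 41 + 57 = 184

184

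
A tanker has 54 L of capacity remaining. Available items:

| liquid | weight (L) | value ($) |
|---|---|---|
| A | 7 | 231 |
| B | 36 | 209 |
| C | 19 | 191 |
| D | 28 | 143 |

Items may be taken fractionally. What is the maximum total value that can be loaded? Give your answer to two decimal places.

Greedy by value/weight ratio, highest first.
Order: A (231/7=33.00) > C (191/19=10.05) > B (209/36=5.81) > D (143/28=5.11)
Fill: take A (7 @ 231) → take C (19 @ 191) → take 28/36 of B → 162.56; 54/54 used.
Total value = 584.56

584.56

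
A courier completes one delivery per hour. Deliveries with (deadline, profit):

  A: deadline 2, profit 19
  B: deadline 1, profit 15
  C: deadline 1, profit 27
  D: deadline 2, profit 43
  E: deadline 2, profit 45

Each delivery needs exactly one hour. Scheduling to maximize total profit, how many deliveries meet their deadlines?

Profit order: E=45 D=43 C=27 A=19 B=15
Assign: E→slot 2, D→slot 1, C skipped, A skipped, B skipped.
Slots: [1:D] [2:E]
2 of 5 scheduled.

2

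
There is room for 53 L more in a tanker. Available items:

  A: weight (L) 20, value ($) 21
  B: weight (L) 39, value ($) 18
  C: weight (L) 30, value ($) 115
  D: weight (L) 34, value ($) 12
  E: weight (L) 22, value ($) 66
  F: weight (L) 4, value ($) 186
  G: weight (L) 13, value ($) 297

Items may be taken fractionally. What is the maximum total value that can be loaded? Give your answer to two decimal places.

616.00

Sort by value per unit weight and fill in that order.
Ratios (sorted): F 46.50, G 22.85, C 3.83, E 3.00, A 1.05, B 0.46, D 0.35
take F (4 @ 186); take G (13 @ 297); take C (30 @ 115); take 6/22 of E → 18.00. Capacity used 53/53.
Total value = 616.00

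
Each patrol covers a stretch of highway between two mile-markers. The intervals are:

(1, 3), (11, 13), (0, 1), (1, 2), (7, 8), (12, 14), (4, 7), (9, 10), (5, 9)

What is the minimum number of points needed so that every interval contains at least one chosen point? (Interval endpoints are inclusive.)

4

Sorted: [0,1] [1,2] [1,3] [4,7] [7,8] [5,9] [9,10] [11,13] [12,14]
{[0,1],[1,2],[1,3]} hit by 1; {[4,7],[7,8],[5,9]} hit by 7; {[9,10]} hit by 10; {[11,13],[12,14]} hit by 13.
Points: 1, 7, 10, 13 (4 total).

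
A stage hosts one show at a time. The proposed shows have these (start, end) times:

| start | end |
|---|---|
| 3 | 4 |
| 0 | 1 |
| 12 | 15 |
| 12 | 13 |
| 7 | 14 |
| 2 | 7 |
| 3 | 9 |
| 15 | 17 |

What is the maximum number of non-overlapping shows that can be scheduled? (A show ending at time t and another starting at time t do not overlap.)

4

Sorted by end: (0,1)  (3,4)  (2,7)  (3,9)  (12,13)  (7,14)  (12,15)  (15,17)
take (0,1); take (3,4); take (12,13); skip (12,15); take (15,17).
Selected 4 shows.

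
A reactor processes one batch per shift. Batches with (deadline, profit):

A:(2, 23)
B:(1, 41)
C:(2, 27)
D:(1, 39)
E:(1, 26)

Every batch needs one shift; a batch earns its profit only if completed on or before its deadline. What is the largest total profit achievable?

By profit: B(d1,41), D(d1,39), C(d2,27), E(d1,26), A(d2,23)
B→slot 1; D skipped; C→slot 2; E skipped; A skipped.
Profit = 41 + 27 = 68

68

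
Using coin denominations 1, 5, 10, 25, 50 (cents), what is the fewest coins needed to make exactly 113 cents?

113 = 2×50 + 1×10 + 3×1
Total coins = 2 + 1 + 3 = 6

6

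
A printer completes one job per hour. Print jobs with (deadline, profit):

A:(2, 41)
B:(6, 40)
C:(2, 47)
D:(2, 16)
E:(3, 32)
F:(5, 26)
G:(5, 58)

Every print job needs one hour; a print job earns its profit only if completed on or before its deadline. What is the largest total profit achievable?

Profit order: G=58 C=47 A=41 B=40 E=32 F=26 D=16
Assign: G→slot 5, C→slot 2, A→slot 1, B→slot 6, E→slot 3, F→slot 4, D skipped.
Slots: [1:A] [2:C] [3:E] [4:F] [5:G] [6:B]
Profit = 41 + 47 + 32 + 26 + 58 + 40 = 244

244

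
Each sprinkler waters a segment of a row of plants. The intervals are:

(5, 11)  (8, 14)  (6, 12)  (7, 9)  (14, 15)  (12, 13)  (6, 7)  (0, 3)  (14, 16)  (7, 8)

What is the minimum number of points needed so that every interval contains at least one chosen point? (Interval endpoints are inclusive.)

By right end: [0,3]  [6,7]  [7,8]  [7,9]  [5,11]  [6,12]  [12,13]  [8,14]  [14,15]  [14,16]
[0,3] uncovered → point at 3; [6,7] uncovered → point at 7; [12,13] uncovered → point at 13; [14,15] uncovered → point at 15.
Points: 3, 7, 13, 15 (4 total).

4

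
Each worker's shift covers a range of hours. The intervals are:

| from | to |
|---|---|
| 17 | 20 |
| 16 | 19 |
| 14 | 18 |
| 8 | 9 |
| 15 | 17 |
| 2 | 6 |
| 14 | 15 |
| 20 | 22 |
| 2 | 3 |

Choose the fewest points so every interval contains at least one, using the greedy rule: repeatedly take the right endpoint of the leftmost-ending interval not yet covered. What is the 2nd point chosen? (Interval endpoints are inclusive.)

9

Sorted: [2,3] [2,6] [8,9] [14,15] [15,17] [14,18] [16,19] [17,20] [20,22]
{[2,3],[2,6]} hit by 3; {[8,9]} hit by 9; {[14,15],[15,17],[14,18]} hit by 15; {[16,19],[17,20]} hit by 19; {[20,22]} hit by 22.
Points: 3, 9, 15, 19, 22 (5 total).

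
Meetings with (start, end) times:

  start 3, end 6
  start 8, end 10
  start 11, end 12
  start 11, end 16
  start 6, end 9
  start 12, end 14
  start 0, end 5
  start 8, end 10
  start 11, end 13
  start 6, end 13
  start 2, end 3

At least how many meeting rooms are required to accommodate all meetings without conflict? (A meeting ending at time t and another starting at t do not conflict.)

4

Events (time:±→running): 0:+→1 2:+→2 3:-→1 3:+→2 5:-→1 6:-→0 6:+→1 6:+→2 8:+→3 8:+→4 … peak 4.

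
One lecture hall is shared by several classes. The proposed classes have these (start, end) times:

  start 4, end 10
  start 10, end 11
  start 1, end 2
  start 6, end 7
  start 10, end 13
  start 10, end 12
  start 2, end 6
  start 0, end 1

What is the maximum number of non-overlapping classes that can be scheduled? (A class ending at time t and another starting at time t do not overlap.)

5

Sorted by end: (0,1)  (1,2)  (2,6)  (6,7)  (4,10)  (10,11)  (10,12)  (10,13)
take (0,1); take (1,2); take (2,6); take (6,7); skip (4,10); take (10,11); skip (10,12).
Selected 5 classes.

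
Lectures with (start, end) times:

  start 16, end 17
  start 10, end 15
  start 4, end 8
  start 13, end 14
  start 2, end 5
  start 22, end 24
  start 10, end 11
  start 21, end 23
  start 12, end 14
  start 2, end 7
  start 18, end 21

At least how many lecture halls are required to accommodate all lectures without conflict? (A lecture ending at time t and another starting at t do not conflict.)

3

The answer is the maximum number of intervals overlapping at any instant.
Events (time:±→running): 2:+→1 2:+→2 4:+→3 … peak 3.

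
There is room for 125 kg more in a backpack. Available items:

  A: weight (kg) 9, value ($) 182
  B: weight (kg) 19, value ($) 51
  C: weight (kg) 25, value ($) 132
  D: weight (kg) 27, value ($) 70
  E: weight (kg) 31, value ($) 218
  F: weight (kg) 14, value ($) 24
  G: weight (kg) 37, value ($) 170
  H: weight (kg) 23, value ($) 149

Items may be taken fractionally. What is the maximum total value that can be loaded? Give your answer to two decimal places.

Order: A (182/9=20.22) > E (218/31=7.03) > H (149/23=6.48) > C (132/25=5.28) > G (170/37=4.59) > B (51/19=2.68) > D (70/27=2.59) > F (24/14=1.71)
Fill: take A (9 @ 182) → take E (31 @ 218) → take H (23 @ 149) → take C (25 @ 132) → take G (37 @ 170); 125/125 used.
Total value = 851.00

851.00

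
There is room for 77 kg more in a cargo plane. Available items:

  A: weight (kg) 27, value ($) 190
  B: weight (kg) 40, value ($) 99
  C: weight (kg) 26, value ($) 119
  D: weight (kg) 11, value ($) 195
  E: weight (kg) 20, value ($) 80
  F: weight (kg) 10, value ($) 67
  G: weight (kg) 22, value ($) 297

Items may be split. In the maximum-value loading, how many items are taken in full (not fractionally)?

Order: D (195/11=17.73) > G (297/22=13.50) > A (190/27=7.04) > F (67/10=6.70) > C (119/26=4.58) > E (80/20=4.00) > B (99/40=2.48)
Fill: take D (11 @ 195) → take G (22 @ 297) → take A (27 @ 190) → take F (10 @ 67) → take 7/26 of C → 32.04; 77/77 used.
4 item(s) taken whole; one partial (take 7/26 of C).

4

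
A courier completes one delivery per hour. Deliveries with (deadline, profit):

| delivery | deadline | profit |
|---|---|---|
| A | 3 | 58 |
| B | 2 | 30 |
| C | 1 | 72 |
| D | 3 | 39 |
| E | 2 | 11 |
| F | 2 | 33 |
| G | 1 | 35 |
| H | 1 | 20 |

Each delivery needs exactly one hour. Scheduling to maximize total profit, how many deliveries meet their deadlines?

3

Sort by profit descending; place each in the latest free slot ≤ its deadline.
Profit order: C=72 A=58 D=39 G=35 F=33 B=30 H=20 E=11
Assign: C→slot 1, A→slot 3, D→slot 2, G skipped, F skipped, B skipped, H skipped, E skipped.
Slots: [1:C] [2:D] [3:A]
3 of 8 scheduled.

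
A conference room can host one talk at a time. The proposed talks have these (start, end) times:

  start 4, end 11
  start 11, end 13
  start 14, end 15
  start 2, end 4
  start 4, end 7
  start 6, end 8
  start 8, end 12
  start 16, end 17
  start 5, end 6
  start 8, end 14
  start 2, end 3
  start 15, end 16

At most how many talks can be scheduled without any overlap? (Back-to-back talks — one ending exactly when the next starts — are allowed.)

7

Greedy by earliest finish: after sorting by end time, pick each interval compatible with the last pick.
Sorted by end: (2,3)  (2,4)  (5,6)  (4,7)  (6,8)  (4,11)  (8,12)  (11,13)  (8,14)  (14,15)  (15,16)  (16,17)
take (2,3); take (5,6); skip (4,7); take (6,8); take (8,12); skip (8,14); take (14,15); take (15,16); take (16,17).
Selected 7 talks.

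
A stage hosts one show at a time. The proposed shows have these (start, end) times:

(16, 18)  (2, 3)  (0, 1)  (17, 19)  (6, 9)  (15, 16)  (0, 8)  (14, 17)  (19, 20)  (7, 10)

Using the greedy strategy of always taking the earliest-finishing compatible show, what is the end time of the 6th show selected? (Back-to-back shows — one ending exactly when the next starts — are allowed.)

Sort by end time and greedily take each interval whose start is ≥ the last chosen end.
Sorted by end: (0,1)  (2,3)  (0,8)  (6,9)  (7,10)  (15,16)  (14,17)  (16,18)  (17,19)  (19,20)
take (0,1); take (2,3); skip (0,8); take (6,9); take (15,16); take (16,18); take (19,20).
Selected: (0,1) (2,3) (6,9) (15,16) (16,18) (19,20)

20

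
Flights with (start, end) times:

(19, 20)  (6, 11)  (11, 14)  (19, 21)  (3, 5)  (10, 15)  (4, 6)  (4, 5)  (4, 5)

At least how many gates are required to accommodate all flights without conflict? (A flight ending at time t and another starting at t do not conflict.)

4

Events (time:±→running): 3:+→1 4:+→2 4:+→3 4:+→4 … peak 4.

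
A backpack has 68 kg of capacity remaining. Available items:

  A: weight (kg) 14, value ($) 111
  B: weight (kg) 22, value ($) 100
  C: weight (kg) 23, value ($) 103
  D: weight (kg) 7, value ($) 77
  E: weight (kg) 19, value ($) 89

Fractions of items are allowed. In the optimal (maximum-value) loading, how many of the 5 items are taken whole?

4

Order: D (77/7=11.00) > A (111/14=7.93) > E (89/19=4.68) > B (100/22=4.55) > C (103/23=4.48)
Fill: take D (7 @ 77) → take A (14 @ 111) → take E (19 @ 89) → take B (22 @ 100) → take 6/23 of C → 26.87; 68/68 used.
4 item(s) taken whole; one partial (take 6/23 of C).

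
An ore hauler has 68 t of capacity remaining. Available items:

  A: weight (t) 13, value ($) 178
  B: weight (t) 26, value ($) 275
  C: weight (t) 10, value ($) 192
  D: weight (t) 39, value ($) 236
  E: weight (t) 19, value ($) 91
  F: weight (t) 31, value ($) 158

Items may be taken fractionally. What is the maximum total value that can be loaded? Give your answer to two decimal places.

Greedy by value/weight ratio, highest first.
Ratios (sorted): C 19.20, A 13.69, B 10.58, D 6.05, F 5.10, E 4.79
take C (10 @ 192); take A (13 @ 178); take B (26 @ 275); take 19/39 of D → 114.97. Capacity used 68/68.
Total value = 759.97

759.97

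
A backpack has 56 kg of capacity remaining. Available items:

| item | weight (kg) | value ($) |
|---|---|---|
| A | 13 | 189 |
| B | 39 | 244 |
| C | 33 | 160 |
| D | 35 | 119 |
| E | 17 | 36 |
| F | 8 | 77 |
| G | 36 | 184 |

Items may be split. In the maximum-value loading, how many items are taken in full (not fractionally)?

2

Sort by value per unit weight and fill in that order.
Ratios (sorted): A 14.54, F 9.62, B 6.26, G 5.11, C 4.85, D 3.40, E 2.12
take A (13 @ 189); take F (8 @ 77); take 35/39 of B → 218.97. Capacity used 56/56.
2 item(s) taken whole; one partial (take 35/39 of B).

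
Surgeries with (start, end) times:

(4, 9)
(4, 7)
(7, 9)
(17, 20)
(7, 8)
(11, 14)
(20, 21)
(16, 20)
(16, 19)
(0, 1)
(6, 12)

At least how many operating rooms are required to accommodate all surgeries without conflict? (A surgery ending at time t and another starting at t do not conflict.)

starts: [0, 4, 4, 6, 7, 7, 11, 16, 16, 17, 20]
ends:   [1, 7, 8, 9, 9, 12, 14, 19, 20, 20, 21]
s0→1 e1→0 s4→1 s4→2 s6→3 e7→2 s7→3 s7→4  — peak 4.

4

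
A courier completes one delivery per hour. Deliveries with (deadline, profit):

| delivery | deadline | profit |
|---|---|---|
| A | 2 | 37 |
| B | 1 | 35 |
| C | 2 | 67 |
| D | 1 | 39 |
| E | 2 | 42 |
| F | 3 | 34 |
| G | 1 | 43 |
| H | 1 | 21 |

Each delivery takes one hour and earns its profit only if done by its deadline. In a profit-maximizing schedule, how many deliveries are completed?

Profit order: C=67 G=43 E=42 D=39 A=37 B=35 F=34 H=21
Assign: C→slot 2, G→slot 1, E skipped, D skipped, A skipped, B skipped, F→slot 3, H skipped.
Slots: [1:G] [2:C] [3:F]
3 of 8 scheduled.

3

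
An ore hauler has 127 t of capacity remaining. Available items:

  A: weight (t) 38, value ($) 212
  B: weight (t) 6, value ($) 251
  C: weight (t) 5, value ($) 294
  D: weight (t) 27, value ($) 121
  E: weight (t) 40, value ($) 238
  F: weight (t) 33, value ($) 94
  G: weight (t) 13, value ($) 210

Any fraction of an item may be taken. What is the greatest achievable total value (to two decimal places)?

1317.04

Greedy by value/weight ratio, highest first.
Order: C (294/5=58.80) > B (251/6=41.83) > G (210/13=16.15) > E (238/40=5.95) > A (212/38=5.58) > D (121/27=4.48) > F (94/33=2.85)
Fill: take C (5 @ 294) → take B (6 @ 251) → take G (13 @ 210) → take E (40 @ 238) → take A (38 @ 212) → take 25/27 of D → 112.04; 127/127 used.
Total value = 1317.04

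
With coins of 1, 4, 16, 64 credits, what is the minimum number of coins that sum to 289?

289 − 4×64→33 − 2×16→1 − 1×1→0
Total coins = 4 + 2 + 1 = 7

7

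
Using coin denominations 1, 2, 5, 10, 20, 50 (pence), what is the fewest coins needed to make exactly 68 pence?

68 = 1×50 + 1×10 + 1×5 + 1×2 + 1×1
Total coins = 1 + 1 + 1 + 1 + 1 = 5

5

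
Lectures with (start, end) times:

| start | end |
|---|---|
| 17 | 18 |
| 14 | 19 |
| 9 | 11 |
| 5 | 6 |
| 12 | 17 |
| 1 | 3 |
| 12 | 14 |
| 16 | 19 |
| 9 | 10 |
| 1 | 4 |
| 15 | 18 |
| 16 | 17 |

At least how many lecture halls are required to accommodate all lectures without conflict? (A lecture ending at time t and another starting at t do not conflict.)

5

starts: [1, 1, 5, 9, 9, 12, 12, 14, 15, 16, 16, 17]
ends:   [3, 4, 6, 10, 11, 14, 17, 17, 18, 18, 19, 19]
s1→1 s1→2 e3→1 e4→0 s5→1 e6→0 s9→1 s9→2 e10→1 e11→0 s12→1 s12→2 e14→1 s14→2 s15→3 s16→4 s16→5  — peak 5.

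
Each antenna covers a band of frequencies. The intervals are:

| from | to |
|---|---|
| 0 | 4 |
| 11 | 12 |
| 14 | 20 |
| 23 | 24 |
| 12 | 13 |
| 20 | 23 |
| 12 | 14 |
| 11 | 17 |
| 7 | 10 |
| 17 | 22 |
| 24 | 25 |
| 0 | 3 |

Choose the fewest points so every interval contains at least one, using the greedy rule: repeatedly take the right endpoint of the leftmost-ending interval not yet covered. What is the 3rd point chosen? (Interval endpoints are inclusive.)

By right end: [0,3]  [0,4]  [7,10]  [11,12]  [12,13]  [12,14]  [11,17]  [14,20]  [17,22]  [20,23]  [23,24]  [24,25]
[0,3] uncovered → point at 3; [7,10] uncovered → point at 10; [11,12] uncovered → point at 12; [14,20] uncovered → point at 20; [23,24] uncovered → point at 24.
Points: 3, 10, 12, 20, 24 (5 total).

12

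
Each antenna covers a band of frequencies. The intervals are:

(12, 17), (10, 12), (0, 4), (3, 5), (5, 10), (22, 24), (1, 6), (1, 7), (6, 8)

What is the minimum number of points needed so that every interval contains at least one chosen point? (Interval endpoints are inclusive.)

4

Sorted: [0,4] [3,5] [1,6] [1,7] [6,8] [5,10] [10,12] [12,17] [22,24]
{[0,4],[3,5],[1,6],[1,7]} hit by 4; {[6,8],[5,10]} hit by 8; {[10,12],[12,17]} hit by 12; {[22,24]} hit by 24.
Points: 4, 8, 12, 24 (4 total).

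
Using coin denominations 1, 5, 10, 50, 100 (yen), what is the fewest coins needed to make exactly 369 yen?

10

369 − 3×100→69 − 1×50→19 − 1×10→9 − 1×5→4 − 4×1→0
Total coins = 3 + 1 + 1 + 1 + 4 = 10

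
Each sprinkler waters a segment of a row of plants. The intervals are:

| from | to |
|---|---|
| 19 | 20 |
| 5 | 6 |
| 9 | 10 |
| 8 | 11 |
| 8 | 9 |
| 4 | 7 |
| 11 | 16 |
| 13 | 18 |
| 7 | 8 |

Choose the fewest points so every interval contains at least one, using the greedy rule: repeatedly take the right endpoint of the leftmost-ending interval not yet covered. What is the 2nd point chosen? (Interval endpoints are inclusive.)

8

Process intervals by earliest right end; each time one isn't hit yet, stab at its right endpoint.
Sorted: [5,6] [4,7] [7,8] [8,9] [9,10] [8,11] [11,16] [13,18] [19,20]
{[5,6],[4,7]} hit by 6; {[7,8],[8,9]} hit by 8; {[9,10],[8,11]} hit by 10; {[11,16],[13,18]} hit by 16; {[19,20]} hit by 20.
Points: 6, 8, 10, 16, 20 (5 total).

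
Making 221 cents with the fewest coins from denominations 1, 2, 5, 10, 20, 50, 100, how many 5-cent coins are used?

Use the largest denomination that fits, subtract, and repeat.
221 − 2×100→21 − 1×20→1 − 1×1→0
Count of 5: 0

0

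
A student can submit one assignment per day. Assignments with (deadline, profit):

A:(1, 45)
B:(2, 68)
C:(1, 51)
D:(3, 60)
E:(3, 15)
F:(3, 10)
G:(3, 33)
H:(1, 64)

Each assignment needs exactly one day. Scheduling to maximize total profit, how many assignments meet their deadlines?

3

Take jobs in profit order; each goes to the latest open slot no later than its deadline.
Profit order: B=68 H=64 D=60 C=51 A=45 G=33 E=15 F=10
Assign: B→slot 2, H→slot 1, D→slot 3, C skipped, A skipped, G skipped, E skipped, F skipped.
Slots: [1:H] [2:B] [3:D]
3 of 8 scheduled.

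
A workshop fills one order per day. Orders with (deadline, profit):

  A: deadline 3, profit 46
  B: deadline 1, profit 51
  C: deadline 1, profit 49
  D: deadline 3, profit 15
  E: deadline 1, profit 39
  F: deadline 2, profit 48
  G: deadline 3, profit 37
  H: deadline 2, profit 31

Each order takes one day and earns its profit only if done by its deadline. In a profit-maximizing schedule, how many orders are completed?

3

Take jobs in profit order; each goes to the latest open slot no later than its deadline.
By profit: B(d1,51), C(d1,49), F(d2,48), A(d3,46), E(d1,39), G(d3,37), H(d2,31), D(d3,15)
B→slot 1; C skipped; F→slot 2; A→slot 3; E skipped; G skipped; H skipped; D skipped.
3 of 8 scheduled.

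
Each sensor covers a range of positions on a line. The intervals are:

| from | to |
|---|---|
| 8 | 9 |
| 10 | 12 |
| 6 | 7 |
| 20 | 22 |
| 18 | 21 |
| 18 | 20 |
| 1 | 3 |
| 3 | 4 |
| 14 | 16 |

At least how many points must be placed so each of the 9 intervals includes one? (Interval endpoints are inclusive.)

Process intervals by earliest right end; each time one isn't hit yet, stab at its right endpoint.
By right end: [1,3]  [3,4]  [6,7]  [8,9]  [10,12]  [14,16]  [18,20]  [18,21]  [20,22]
[1,3] uncovered → point at 3; [6,7] uncovered → point at 7; [8,9] uncovered → point at 9; [10,12] uncovered → point at 12; [14,16] uncovered → point at 16; [18,20] uncovered → point at 20.
Points: 3, 7, 9, 12, 16, 20 (6 total).

6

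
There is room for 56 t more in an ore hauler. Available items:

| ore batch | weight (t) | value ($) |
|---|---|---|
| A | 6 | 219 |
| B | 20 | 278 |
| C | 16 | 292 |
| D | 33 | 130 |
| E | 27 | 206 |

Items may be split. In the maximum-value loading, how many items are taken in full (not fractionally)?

Order: A (219/6=36.50) > C (292/16=18.25) > B (278/20=13.90) > E (206/27=7.63) > D (130/33=3.94)
Fill: take A (6 @ 219) → take C (16 @ 292) → take B (20 @ 278) → take 14/27 of E → 106.81; 56/56 used.
3 item(s) taken whole; one partial (take 14/27 of E).

3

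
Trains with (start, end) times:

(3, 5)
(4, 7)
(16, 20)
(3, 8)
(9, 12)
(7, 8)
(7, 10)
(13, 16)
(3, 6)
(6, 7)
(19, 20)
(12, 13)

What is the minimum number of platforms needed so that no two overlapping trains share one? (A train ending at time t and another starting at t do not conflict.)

4

The answer is the maximum number of intervals overlapping at any instant.
Events (time:±→running): 3:+→1 3:+→2 3:+→3 4:+→4 … peak 4.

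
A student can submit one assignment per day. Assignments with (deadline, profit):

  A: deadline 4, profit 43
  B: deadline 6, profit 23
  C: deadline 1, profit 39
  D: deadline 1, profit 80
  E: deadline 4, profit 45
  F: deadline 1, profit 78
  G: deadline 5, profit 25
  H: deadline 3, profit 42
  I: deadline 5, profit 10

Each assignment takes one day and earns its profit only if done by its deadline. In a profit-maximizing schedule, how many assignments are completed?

6

Profit order: D=80 F=78 E=45 A=43 H=42 C=39 G=25 B=23 I=10
Assign: D→slot 1, F skipped, E→slot 4, A→slot 3, H→slot 2, C skipped, G→slot 5, B→slot 6, I skipped.
Slots: [1:D] [2:H] [3:A] [4:E] [5:G] [6:B]
6 of 9 scheduled.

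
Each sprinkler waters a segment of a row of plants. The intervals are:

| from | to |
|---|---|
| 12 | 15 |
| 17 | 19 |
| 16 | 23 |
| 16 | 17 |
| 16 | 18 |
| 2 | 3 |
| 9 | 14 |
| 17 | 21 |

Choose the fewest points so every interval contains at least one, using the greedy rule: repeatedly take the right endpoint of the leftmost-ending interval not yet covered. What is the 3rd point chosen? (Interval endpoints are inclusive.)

17

Sorted: [2,3] [9,14] [12,15] [16,17] [16,18] [17,19] [17,21] [16,23]
{[2,3]} hit by 3; {[9,14],[12,15]} hit by 14; {[16,17],[16,18],[17,19],[17,21],[16,23]} hit by 17.
Points: 3, 14, 17 (3 total).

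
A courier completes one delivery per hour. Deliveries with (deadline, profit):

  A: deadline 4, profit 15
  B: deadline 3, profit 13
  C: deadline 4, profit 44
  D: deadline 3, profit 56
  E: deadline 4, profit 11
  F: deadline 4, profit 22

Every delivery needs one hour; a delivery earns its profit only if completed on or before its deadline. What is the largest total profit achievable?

Profit order: D=56 C=44 F=22 A=15 B=13 E=11
Assign: D→slot 3, C→slot 4, F→slot 2, A→slot 1, B skipped, E skipped.
Slots: [1:A] [2:F] [3:D] [4:C]
Profit = 15 + 22 + 56 + 44 = 137

137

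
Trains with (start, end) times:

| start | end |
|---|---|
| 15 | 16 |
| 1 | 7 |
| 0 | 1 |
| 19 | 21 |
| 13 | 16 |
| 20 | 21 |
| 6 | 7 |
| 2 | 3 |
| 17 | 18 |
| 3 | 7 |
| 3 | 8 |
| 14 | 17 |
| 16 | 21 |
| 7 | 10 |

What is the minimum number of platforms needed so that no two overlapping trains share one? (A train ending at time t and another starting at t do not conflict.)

Count concurrent intervals with a sweep; the peak is the room count.
starts: [0, 1, 2, 3, 3, 6, 7, 13, 14, 15, 16, 17, 19, 20]
ends:   [1, 3, 7, 7, 7, 8, 10, 16, 16, 17, 18, 21, 21, 21]
s0→1 e1→0 s1→1 s2→2 e3→1 s3→2 s3→3 s6→4  — peak 4.

4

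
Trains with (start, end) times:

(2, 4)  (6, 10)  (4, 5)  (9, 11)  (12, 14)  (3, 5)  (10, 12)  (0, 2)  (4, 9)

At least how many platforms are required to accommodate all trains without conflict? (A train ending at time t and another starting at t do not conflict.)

The answer is the maximum number of intervals overlapping at any instant.
Events (time:±→running): 0:+→1 2:-→0 2:+→1 3:+→2 4:-→1 4:+→2 4:+→3 … peak 3.

3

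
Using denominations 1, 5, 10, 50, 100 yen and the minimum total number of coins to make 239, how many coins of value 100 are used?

Greedy: take as many of the largest coin as possible, then repeat with the remainder.
239 = 2×100 + 3×10 + 1×5 + 4×1
Count of 100: 2

2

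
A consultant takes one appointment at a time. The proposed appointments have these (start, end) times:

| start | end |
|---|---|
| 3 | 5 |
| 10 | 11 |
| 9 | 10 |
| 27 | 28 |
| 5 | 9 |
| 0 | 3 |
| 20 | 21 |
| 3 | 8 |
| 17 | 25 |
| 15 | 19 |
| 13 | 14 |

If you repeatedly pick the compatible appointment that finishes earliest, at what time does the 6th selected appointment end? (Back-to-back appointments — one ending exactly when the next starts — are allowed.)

Greedy by earliest finish: after sorting by end time, pick each interval compatible with the last pick.
By end time: (0,3), (3,5), (3,8), (5,9), (9,10), (10,11), (13,14), (15,19), (20,21), (17,25), (27,28).
Pick (0,3); next start ≥ 3 → (3,5); next start ≥ 5 → (5,9); next start ≥ 9 → (9,10); next start ≥ 10 → (10,11); next start ≥ 11 → (13,14); next start ≥ 14 → (15,19); next start ≥ 19 → (20,21); next start ≥ 21 → (27,28).
Selected: (0,3) (3,5) (5,9) (9,10) (10,11) (13,14) (15,19) (20,21) (27,28)

14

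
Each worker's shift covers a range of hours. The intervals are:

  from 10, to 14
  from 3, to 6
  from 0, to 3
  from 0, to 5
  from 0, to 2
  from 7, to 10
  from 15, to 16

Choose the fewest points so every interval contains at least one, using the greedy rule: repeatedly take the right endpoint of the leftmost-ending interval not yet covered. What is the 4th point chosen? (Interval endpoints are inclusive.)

Sort by right endpoint; whenever an interval is uncovered, place a point at its right end.
Sorted: [0,2] [0,3] [0,5] [3,6] [7,10] [10,14] [15,16]
{[0,2],[0,3],[0,5]} hit by 2; {[3,6]} hit by 6; {[7,10],[10,14]} hit by 10; {[15,16]} hit by 16.
Points: 2, 6, 10, 16 (4 total).

16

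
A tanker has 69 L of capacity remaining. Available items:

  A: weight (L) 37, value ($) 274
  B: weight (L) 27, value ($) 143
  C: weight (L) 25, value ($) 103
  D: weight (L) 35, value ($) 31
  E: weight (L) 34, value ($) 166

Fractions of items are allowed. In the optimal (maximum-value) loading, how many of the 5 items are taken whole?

Sort by value per unit weight and fill in that order.
Ratios (sorted): A 7.41, B 5.30, E 4.88, C 4.12, D 0.89
take A (37 @ 274); take B (27 @ 143); take 5/34 of E → 24.41. Capacity used 69/69.
2 item(s) taken whole; one partial (take 5/34 of E).

2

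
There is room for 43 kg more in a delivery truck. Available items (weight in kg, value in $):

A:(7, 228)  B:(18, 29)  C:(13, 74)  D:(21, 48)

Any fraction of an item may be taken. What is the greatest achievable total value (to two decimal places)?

353.22

Ratios (sorted): A 32.57, C 5.69, D 2.29, B 1.61
take A (7 @ 228); take C (13 @ 74); take D (21 @ 48); take 2/18 of B → 3.22. Capacity used 43/43.
Total value = 353.22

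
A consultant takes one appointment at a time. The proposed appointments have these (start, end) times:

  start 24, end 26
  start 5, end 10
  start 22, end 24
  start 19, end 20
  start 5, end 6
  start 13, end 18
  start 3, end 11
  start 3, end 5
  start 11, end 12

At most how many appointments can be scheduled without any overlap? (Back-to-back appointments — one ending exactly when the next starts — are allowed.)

7

By end time: (3,5), (5,6), (5,10), (3,11), (11,12), (13,18), (19,20), (22,24), (24,26).
Pick (3,5); next start ≥ 5 → (5,6); next start ≥ 6 → (11,12); next start ≥ 12 → (13,18); next start ≥ 18 → (19,20); next start ≥ 20 → (22,24); next start ≥ 24 → (24,26).
Selected 7 appointments.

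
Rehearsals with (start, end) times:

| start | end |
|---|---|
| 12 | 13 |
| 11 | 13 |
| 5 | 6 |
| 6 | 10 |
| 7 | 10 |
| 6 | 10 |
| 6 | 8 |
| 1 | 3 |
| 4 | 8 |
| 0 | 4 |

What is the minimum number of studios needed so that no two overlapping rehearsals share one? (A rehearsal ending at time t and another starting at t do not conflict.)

5

Events (time:±→running): 0:+→1 1:+→2 3:-→1 4:-→0 4:+→1 5:+→2 6:-→1 6:+→2 6:+→3 6:+→4 7:+→5 … peak 5.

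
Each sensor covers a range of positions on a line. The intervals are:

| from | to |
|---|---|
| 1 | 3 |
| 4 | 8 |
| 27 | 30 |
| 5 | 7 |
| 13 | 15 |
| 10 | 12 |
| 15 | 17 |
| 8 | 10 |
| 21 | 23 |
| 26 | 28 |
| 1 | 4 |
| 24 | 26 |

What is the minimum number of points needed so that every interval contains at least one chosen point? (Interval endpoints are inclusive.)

7

By right end: [1,3]  [1,4]  [5,7]  [4,8]  [8,10]  [10,12]  [13,15]  [15,17]  [21,23]  [24,26]  [26,28]  [27,30]
[1,3] uncovered → point at 3; [5,7] uncovered → point at 7; [8,10] uncovered → point at 10; [13,15] uncovered → point at 15; [21,23] uncovered → point at 23; [24,26] uncovered → point at 26; [27,30] uncovered → point at 30.
Points: 3, 7, 10, 15, 23, 26, 30 (7 total).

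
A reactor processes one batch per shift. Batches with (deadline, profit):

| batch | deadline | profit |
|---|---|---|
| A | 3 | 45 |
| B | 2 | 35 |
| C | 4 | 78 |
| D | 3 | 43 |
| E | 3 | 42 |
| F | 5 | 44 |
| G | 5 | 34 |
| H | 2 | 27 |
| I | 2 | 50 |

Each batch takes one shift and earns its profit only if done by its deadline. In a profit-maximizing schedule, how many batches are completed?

5

By profit: C(d4,78), I(d2,50), A(d3,45), F(d5,44), D(d3,43), E(d3,42), B(d2,35), G(d5,34), H(d2,27)
C→slot 4; I→slot 2; A→slot 3; F→slot 5; D→slot 1; E skipped; B skipped; G skipped; H skipped.
5 of 9 scheduled.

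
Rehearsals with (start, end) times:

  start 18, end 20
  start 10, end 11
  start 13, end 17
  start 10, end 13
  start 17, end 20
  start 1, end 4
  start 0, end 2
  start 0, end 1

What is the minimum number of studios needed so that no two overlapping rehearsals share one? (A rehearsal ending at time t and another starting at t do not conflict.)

2

Count concurrent intervals with a sweep; the peak is the room count.
Events (time:±→running): 0:+→1 0:+→2 … peak 2.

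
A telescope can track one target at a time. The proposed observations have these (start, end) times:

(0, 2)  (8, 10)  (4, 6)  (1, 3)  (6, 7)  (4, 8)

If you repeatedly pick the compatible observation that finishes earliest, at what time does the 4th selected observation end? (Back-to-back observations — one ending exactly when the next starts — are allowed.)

10

By end time: (0,2), (1,3), (4,6), (6,7), (4,8), (8,10).
Pick (0,2); next start ≥ 2 → (4,6); next start ≥ 6 → (6,7); next start ≥ 7 → (8,10).
Selected: (0,2) (4,6) (6,7) (8,10)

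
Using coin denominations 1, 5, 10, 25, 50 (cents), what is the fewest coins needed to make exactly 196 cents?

7

196 = 3×50 + 1×25 + 2×10 + 1×1
Total coins = 3 + 1 + 2 + 1 = 7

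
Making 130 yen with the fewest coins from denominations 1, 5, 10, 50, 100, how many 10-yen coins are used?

Greedy: take as many of the largest coin as possible, then repeat with the remainder.
130 − 1×100→30 − 3×10→0
Count of 10: 3

3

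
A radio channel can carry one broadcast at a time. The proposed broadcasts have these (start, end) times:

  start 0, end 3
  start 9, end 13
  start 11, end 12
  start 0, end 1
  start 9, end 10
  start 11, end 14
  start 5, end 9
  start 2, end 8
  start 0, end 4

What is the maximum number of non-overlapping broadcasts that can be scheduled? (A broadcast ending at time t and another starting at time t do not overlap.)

Greedy by earliest finish: after sorting by end time, pick each interval compatible with the last pick.
Sorted by end: (0,1)  (0,3)  (0,4)  (2,8)  (5,9)  (9,10)  (11,12)  (9,13)  (11,14)
take (0,1); take (2,8); take (9,10); take (11,12).
Selected 4 broadcasts.

4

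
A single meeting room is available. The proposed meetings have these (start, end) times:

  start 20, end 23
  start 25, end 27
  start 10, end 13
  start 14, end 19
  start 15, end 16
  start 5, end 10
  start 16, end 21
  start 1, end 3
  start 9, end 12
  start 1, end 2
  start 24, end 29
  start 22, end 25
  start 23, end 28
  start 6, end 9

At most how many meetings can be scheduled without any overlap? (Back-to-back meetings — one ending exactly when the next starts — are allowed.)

Order by finish time; keep every interval that doesn't clash with the previous kept one.
By end time: (1,2), (1,3), (6,9), (5,10), (9,12), (10,13), (15,16), (14,19), (16,21), (20,23), (22,25), (25,27), (23,28), (24,29).
Pick (1,2); next start ≥ 2 → (6,9); next start ≥ 9 → (9,12); next start ≥ 12 → (15,16); next start ≥ 16 → (16,21); next start ≥ 21 → (22,25); next start ≥ 25 → (25,27).
Selected 7 meetings.

7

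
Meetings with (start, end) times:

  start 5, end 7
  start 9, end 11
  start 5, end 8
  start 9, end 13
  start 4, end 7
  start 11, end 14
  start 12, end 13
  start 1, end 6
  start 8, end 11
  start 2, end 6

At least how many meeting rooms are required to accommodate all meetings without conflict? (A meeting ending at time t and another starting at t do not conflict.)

5

Events (time:±→running): 1:+→1 2:+→2 4:+→3 5:+→4 5:+→5 … peak 5.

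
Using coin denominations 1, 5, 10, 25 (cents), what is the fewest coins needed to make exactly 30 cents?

Greedy: take as many of the largest coin as possible, then repeat with the remainder.
30 = 1×25 + 1×5
Total coins = 1 + 1 = 2

2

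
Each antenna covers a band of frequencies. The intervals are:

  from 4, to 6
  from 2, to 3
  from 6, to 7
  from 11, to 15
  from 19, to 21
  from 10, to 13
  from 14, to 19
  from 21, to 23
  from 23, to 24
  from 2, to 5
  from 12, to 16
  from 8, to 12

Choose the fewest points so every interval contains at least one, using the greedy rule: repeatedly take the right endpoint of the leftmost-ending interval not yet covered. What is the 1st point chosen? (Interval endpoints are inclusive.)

Process intervals by earliest right end; each time one isn't hit yet, stab at its right endpoint.
By right end: [2,3]  [2,5]  [4,6]  [6,7]  [8,12]  [10,13]  [11,15]  [12,16]  [14,19]  [19,21]  [21,23]  [23,24]
[2,3] uncovered → point at 3; [4,6] uncovered → point at 6; [8,12] uncovered → point at 12; [14,19] uncovered → point at 19; [21,23] uncovered → point at 23.
Points: 3, 6, 12, 19, 23 (5 total).

3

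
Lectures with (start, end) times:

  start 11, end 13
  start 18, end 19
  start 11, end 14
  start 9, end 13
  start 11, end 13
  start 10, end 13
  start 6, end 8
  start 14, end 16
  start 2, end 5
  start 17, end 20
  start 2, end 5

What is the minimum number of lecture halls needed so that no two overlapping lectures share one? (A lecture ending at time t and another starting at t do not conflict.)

5

starts: [2, 2, 6, 9, 10, 11, 11, 11, 14, 17, 18]
ends:   [5, 5, 8, 13, 13, 13, 13, 14, 16, 19, 20]
s2→1 s2→2 e5→1 e5→0 s6→1 e8→0 s9→1 s10→2 s11→3 s11→4 s11→5  — peak 5.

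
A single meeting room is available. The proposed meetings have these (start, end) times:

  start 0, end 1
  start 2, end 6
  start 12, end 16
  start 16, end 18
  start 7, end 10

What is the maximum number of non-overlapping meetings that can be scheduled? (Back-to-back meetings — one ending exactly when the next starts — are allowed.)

Order by finish time; keep every interval that doesn't clash with the previous kept one.
By end time: (0,1), (2,6), (7,10), (12,16), (16,18).
Pick (0,1); next start ≥ 1 → (2,6); next start ≥ 6 → (7,10); next start ≥ 10 → (12,16); next start ≥ 16 → (16,18).
Selected 5 meetings.

5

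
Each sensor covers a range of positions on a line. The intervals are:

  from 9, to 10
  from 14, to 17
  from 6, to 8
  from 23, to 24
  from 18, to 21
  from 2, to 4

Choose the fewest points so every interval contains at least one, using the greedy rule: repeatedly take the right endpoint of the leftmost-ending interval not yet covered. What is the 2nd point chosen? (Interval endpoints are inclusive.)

Sort by right endpoint; whenever an interval is uncovered, place a point at its right end.
Sorted: [2,4] [6,8] [9,10] [14,17] [18,21] [23,24]
{[2,4]} hit by 4; {[6,8]} hit by 8; {[9,10]} hit by 10; {[14,17]} hit by 17; {[18,21]} hit by 21; {[23,24]} hit by 24.
Points: 4, 8, 10, 17, 21, 24 (6 total).

8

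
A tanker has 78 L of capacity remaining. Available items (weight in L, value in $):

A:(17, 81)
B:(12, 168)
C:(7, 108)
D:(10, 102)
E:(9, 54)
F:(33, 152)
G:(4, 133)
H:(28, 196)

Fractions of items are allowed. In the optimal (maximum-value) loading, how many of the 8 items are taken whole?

6

Greedy by value/weight ratio, highest first.
Ratios (sorted): G 33.25, C 15.43, B 14.00, D 10.20, H 7.00, E 6.00, A 4.76, F 4.61
take G (4 @ 133); take C (7 @ 108); take B (12 @ 168); take D (10 @ 102); take H (28 @ 196); take E (9 @ 54); take 8/17 of A → 38.12. Capacity used 78/78.
6 item(s) taken whole; one partial (take 8/17 of A).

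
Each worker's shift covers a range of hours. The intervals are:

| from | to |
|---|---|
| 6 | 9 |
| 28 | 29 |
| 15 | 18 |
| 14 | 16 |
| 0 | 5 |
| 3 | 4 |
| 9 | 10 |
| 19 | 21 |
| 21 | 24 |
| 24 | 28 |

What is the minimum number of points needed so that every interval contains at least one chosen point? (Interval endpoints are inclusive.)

Sort by right endpoint; whenever an interval is uncovered, place a point at its right end.
By right end: [3,4]  [0,5]  [6,9]  [9,10]  [14,16]  [15,18]  [19,21]  [21,24]  [24,28]  [28,29]
[3,4] uncovered → point at 4; [6,9] uncovered → point at 9; [14,16] uncovered → point at 16; [19,21] uncovered → point at 21; [24,28] uncovered → point at 28.
Points: 4, 9, 16, 21, 28 (5 total).

5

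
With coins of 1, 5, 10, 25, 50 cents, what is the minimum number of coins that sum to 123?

Greedy: take as many of the largest coin as possible, then repeat with the remainder.
123 = 2×50 + 2×10 + 3×1
Total coins = 2 + 2 + 3 = 7

7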